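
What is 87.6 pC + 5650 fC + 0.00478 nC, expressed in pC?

In pC:
  87.6 pC → 87.6
  5650 fC = 5650 × 10⁻³ pC = 5.65
  0.00478 nC = 0.00478 × 10³ pC = 4.78
Sum: 87.6 + 5.65 + 4.78 = 98.03

98.03 pC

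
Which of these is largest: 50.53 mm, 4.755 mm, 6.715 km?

50.53 mm = 0.05053 m
4.755 mm = 0.004755 m
6.715 km = 6715 m

6.715 km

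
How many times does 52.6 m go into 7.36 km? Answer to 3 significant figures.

140

(7.36 × 10³) / (52.6) = 0.1399 × 10³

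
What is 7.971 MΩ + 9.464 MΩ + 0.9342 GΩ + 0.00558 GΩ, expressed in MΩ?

In MΩ:
  7.971 MΩ → 7.971
  9.464 MΩ → 9.464
  0.9342 GΩ = 0.9342 × 10^3 MΩ = 934.2
  0.00558 GΩ = 0.00558 × 10^3 MΩ = 5.58
Sum: 7.971 + 9.464 + 934.2 + 5.58 = 957.215

957.215 MΩ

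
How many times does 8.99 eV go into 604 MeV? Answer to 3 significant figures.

(604e6) / (8.99) = 67.19e6

67200000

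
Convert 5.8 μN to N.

0.0000058 N

micro = 1e-6, (no prefix) = 1e0; factor is 1e-6.
5.8 × 1e-6 = 0.0000058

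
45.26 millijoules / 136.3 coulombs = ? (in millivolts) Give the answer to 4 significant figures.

(45.26 × 10^-3) / (136.3) = 0.332062 × 10^-3 V

0.3321 millivolts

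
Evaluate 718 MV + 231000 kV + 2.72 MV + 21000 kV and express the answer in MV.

972.72 MV

In MV:
  718 MV → 718
  231000 kV = 231000 × 10^-3 MV = 231
  2.72 MV → 2.72
  21000 kV = 21000 × 10^-3 MV = 21
Sum: 718 + 231 + 2.72 + 21 = 972.72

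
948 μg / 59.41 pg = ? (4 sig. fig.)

15960000

(948 × 10⁻⁶) / (59.41 × 10⁻¹²) = 15.957 × 10⁶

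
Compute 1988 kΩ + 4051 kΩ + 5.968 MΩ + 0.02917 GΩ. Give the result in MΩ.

In MΩ:
  1988 kΩ = 1988e-3 MΩ = 1.988
  4051 kΩ = 4051e-3 MΩ = 4.051
  5.968 MΩ → 5.968
  0.02917 GΩ = 0.02917e3 MΩ = 29.17
Sum: 1.988 + 4.051 + 5.968 + 29.17 = 41.177

41.177 MΩ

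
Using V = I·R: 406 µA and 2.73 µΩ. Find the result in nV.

406 × 10^-6 × 2.73 × 10^-6 = 1108.38 × 10^-12 V

1.10838 nV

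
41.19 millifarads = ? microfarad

milli = 10^-3, micro = 10^-6; factor is 10^3.
41.19 × 10^3 = 41190

41190 microfarads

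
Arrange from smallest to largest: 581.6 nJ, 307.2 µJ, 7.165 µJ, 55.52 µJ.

581.6 nJ = 0.0000005816 J
307.2 µJ = 0.0003072 J
7.165 µJ = 0.000007165 J
55.52 µJ = 0.00005552 J

581.6 nJ < 7.165 µJ < 55.52 µJ < 307.2 µJ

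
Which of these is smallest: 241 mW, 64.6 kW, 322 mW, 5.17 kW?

241 mW

241 mW = 0.241 W
64.6 kW = 64600 W
322 mW = 0.322 W
5.17 kW = 5170 W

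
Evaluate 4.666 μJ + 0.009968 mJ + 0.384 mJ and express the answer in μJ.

In μJ:
  4.666 μJ → 4.666
  0.009968 mJ = 0.009968 × 10^3 μJ = 9.968
  0.384 mJ = 0.384 × 10^3 μJ = 384
Sum: 4.666 + 9.968 + 384 = 398.634

398.634 μJ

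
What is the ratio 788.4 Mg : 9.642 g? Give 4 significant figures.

81770000

(788.4e6) / (9.642) = 81.767e6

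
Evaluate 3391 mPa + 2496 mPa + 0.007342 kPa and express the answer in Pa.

In Pa:
  3391 mPa = 3391 × 10⁻³ Pa = 3.391
  2496 mPa = 2496 × 10⁻³ Pa = 2.496
  0.007342 kPa = 0.007342 × 10³ Pa = 7.342
Sum: 3.391 + 2.496 + 7.342 = 13.229

13.229 Pa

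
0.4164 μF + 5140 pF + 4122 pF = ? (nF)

In nF:
  0.4164 μF = 0.4164 × 10^3 nF = 416.4
  5140 pF = 5140 × 10^-3 nF = 5.14
  4122 pF = 4122 × 10^-3 nF = 4.122
Sum: 416.4 + 5.14 + 4.122 = 425.662

425.662 nF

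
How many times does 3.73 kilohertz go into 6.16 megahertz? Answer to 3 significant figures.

(6.16 × 10⁶) / (3.73 × 10³) = 1.651 × 10³

1650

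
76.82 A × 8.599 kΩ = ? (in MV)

76.82 × 8.599 × 10^3 = 660.57518 × 10^3 V

0.66057518 MV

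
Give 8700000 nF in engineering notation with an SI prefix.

= 8.7e-3 F; 1e-3 is milli.

8.7 mF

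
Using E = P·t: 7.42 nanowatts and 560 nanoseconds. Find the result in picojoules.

0.0041552 picojoules

7.42 × 10⁻⁹ × 560 × 10⁻⁹ = 4155.2 × 10⁻¹⁸ J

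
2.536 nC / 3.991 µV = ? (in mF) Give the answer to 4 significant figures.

0.6354 mF

(2.536 × 10^-9) / (3.991 × 10^-6) = 0.63543 × 10^-3 F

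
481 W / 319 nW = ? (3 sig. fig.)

1510000000

(481) / (319e-9) = 1.508e9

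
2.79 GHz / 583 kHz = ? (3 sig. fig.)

4790

(2.79e9) / (583e3) = 0.004786e6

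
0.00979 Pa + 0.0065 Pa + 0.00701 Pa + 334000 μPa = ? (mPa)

In mPa:
  0.00979 Pa = 0.00979 × 10³ mPa = 9.79
  0.0065 Pa = 0.0065 × 10³ mPa = 6.5
  0.00701 Pa = 0.00701 × 10³ mPa = 7.01
  334000 μPa = 334000 × 10⁻³ mPa = 334
Sum: 9.79 + 6.5 + 7.01 + 334 = 357.3

357.3 mPa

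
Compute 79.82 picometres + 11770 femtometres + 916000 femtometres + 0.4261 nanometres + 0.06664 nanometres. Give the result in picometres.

1500.33 picometres

In picometres:
  79.82 picometres → 79.82
  11770 femtometres = 11770e-3 picometres = 11.77
  916000 femtometres = 916000e-3 picometres = 916
  0.4261 nanometres = 0.4261e3 picometres = 426.1
  0.06664 nanometres = 0.06664e3 picometres = 66.64
Sum: 79.82 + 11.77 + 916 + 426.1 + 66.64 = 1500.33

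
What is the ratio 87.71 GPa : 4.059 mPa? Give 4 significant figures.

21610000000000

(87.71 × 10^9) / (4.059 × 10^-3) = 21.609 × 10^12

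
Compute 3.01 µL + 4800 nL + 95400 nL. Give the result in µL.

In µL:
  3.01 µL → 3.01
  4800 nL = 4800 × 10^-3 µL = 4.8
  95400 nL = 95400 × 10^-3 µL = 95.4
Sum: 3.01 + 4.8 + 95.4 = 103.21

103.21 µL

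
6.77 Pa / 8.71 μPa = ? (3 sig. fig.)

777000

(6.77) / (8.71e-6) = 0.7773e6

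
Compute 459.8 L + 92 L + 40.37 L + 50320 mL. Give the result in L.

In L:
  459.8 L → 459.8
  92 L → 92
  40.37 L → 40.37
  50320 mL = 50320 × 10^-3 L = 50.32
Sum: 459.8 + 92 + 40.37 + 50.32 = 642.49

642.49 L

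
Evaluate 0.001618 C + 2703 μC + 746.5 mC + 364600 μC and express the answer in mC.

In mC:
  0.001618 C = 0.001618e3 mC = 1.618
  2703 μC = 2703e-3 mC = 2.703
  746.5 mC → 746.5
  364600 μC = 364600e-3 mC = 364.6
Sum: 1.618 + 2.703 + 746.5 + 364.6 = 1115.421

1115.421 mC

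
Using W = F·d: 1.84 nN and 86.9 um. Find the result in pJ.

1.84 × 10⁻⁹ × 86.9 × 10⁻⁶ = 159.896 × 10⁻¹⁵ J

0.159896 pJ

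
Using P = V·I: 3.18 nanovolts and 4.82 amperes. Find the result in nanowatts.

3.18 × 10⁻⁹ × 4.82 = 15.3276 × 10⁻⁹ W

15.3276 nanowatts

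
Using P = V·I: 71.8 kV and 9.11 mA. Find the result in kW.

71.8 × 10³ × 9.11 × 10⁻³ = 654.098 W

0.654098 kW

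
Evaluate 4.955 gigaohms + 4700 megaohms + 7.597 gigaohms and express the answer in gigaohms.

In gigaohms:
  4.955 gigaohms → 4.955
  4700 megaohms = 4700 × 10^-3 gigaohms = 4.7
  7.597 gigaohms → 7.597
Sum: 4.955 + 4.7 + 7.597 = 17.252

17.252 gigaohms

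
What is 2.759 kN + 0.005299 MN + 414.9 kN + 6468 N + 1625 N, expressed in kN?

431.051 kN

In kN:
  2.759 kN → 2.759
  0.005299 MN = 0.005299 × 10³ kN = 5.299
  414.9 kN → 414.9
  6468 N = 6468 × 10⁻³ kN = 6.468
  1625 N = 1625 × 10⁻³ kN = 1.625
Sum: 2.759 + 5.299 + 414.9 + 6.468 + 1.625 = 431.051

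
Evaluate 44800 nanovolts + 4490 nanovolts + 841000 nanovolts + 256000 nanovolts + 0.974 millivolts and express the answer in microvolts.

2120.29 microvolts

In microvolts:
  44800 nanovolts = 44800 × 10^-3 microvolts = 44.8
  4490 nanovolts = 4490 × 10^-3 microvolts = 4.49
  841000 nanovolts = 841000 × 10^-3 microvolts = 841
  256000 nanovolts = 256000 × 10^-3 microvolts = 256
  0.974 millivolts = 0.974 × 10^3 microvolts = 974
Sum: 44.8 + 4.49 + 841 + 256 + 974 = 2120.29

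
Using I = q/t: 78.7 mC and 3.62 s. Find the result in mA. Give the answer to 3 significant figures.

21.7 mA

(78.7 × 10⁻³) / (3.62) = 21.74 × 10⁻³ A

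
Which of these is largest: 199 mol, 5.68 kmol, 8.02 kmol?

8.02 kmol

199 mol = 199 mol
5.68 kmol = 5680 mol
8.02 kmol = 8020 mol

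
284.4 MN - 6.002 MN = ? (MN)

278.398 MN

In MN:
  284.4 MN → 284.4
  6.002 MN → 6.002
Difference: 284.4 - 6.002 = 278.398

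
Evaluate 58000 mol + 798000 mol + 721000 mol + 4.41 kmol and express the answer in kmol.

1581.41 kmol

In kmol:
  58000 mol = 58000e-3 kmol = 58
  798000 mol = 798000e-3 kmol = 798
  721000 mol = 721000e-3 kmol = 721
  4.41 kmol → 4.41
Sum: 58 + 798 + 721 + 4.41 = 1581.41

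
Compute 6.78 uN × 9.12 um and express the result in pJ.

61.8336 pJ

6.78e-6 × 9.12e-6 = 61.8336e-12 J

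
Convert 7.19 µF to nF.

micro = 10⁻⁶, nano = 10⁻⁹; factor is 10³.
7.19 × 10³ = 7190

7190 nF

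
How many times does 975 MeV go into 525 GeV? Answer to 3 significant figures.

(525 × 10⁹) / (975 × 10⁶) = 0.5385 × 10³

538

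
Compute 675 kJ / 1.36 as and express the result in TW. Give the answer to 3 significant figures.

(675e3) / (1.36e-18) = 496.32e21 W

496000000000 TW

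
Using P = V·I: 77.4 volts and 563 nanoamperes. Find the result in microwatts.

43.5762 microwatts

77.4 × 563 × 10⁻⁹ = 43576.2 × 10⁻⁹ W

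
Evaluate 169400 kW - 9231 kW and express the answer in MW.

In MW:
  169400 kW = 169400 × 10⁻³ MW = 169.4
  9231 kW = 9231 × 10⁻³ MW = 9.231
Difference: 169.4 - 9.231 = 160.169

160.169 MW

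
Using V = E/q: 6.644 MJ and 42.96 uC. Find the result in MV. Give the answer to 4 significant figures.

154700 MV

(6.644 × 10^6) / (42.96 × 10^-6) = 0.154655 × 10^12 V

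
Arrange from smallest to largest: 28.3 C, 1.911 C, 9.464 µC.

9.464 µC < 1.911 C < 28.3 C

28.3 C = 28.3 C
1.911 C = 1.911 C
9.464 µC = 0.000009464 C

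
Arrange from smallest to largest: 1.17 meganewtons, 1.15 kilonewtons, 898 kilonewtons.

1.17 meganewtons = 1170000 newtons
1.15 kilonewtons = 1150 newtons
898 kilonewtons = 898000 newtons

1.15 kilonewtons < 898 kilonewtons < 1.17 meganewtons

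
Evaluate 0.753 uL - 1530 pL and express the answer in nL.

In nL:
  0.753 uL = 0.753 × 10^3 nL = 753
  1530 pL = 1530 × 10^-3 nL = 1.53
Difference: 753 - 1.53 = 751.47

751.47 nL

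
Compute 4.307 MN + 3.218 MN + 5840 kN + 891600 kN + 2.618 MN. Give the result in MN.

In MN:
  4.307 MN → 4.307
  3.218 MN → 3.218
  5840 kN = 5840e-3 MN = 5.84
  891600 kN = 891600e-3 MN = 891.6
  2.618 MN → 2.618
Sum: 4.307 + 3.218 + 5.84 + 891.6 + 2.618 = 907.583

907.583 MN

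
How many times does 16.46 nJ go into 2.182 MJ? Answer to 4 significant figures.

(2.182 × 10^6) / (16.46 × 10^-9) = 0.13256 × 10^15

132600000000000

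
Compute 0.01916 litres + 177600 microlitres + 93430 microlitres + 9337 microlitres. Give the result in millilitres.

In millilitres:
  0.01916 litres = 0.01916e3 millilitres = 19.16
  177600 microlitres = 177600e-3 millilitres = 177.6
  93430 microlitres = 93430e-3 millilitres = 93.43
  9337 microlitres = 9337e-3 millilitres = 9.337
Sum: 19.16 + 177.6 + 93.43 + 9.337 = 299.527

299.527 millilitres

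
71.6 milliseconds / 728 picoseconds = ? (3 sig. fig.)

(71.6 × 10^-3) / (728 × 10^-12) = 0.09835 × 10^9

98400000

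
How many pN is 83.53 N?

83530000000000 pN

(no prefix) = 1e0, pico = 1e-12; factor is 1e12.
83.53 × 1e12 = 83530000000000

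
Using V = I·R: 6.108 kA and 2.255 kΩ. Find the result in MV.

6.108e3 × 2.255e3 = 13.77354e6 V

13.77354 MV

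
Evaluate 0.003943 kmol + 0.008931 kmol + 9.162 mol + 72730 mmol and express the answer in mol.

In mol:
  0.003943 kmol = 0.003943 × 10³ mol = 3.943
  0.008931 kmol = 0.008931 × 10³ mol = 8.931
  9.162 mol → 9.162
  72730 mmol = 72730 × 10⁻³ mol = 72.73
Sum: 3.943 + 8.931 + 9.162 + 72.73 = 94.766

94.766 mol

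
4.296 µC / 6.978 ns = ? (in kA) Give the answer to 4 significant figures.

0.6156 kA

(4.296 × 10^-6) / (6.978 × 10^-9) = 0.615649 × 10^3 A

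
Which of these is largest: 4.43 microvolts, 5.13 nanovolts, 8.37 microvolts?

4.43 microvolts = 0.00000443 volts
5.13 nanovolts = 0.00000000513 volts
8.37 microvolts = 0.00000837 volts

8.37 microvolts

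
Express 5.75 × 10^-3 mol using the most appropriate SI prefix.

= 5.75 × 10^-3 mol; 10^-3 is milli.

5.75 mmol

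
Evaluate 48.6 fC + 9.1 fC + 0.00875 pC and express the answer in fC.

In fC:
  48.6 fC → 48.6
  9.1 fC → 9.1
  0.00875 pC = 0.00875 × 10^3 fC = 8.75
Sum: 48.6 + 9.1 + 8.75 = 66.45

66.45 fC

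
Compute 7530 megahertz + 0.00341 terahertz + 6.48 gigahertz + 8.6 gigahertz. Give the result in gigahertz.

26.02 gigahertz

In gigahertz:
  7530 megahertz = 7530 × 10^-3 gigahertz = 7.53
  0.00341 terahertz = 0.00341 × 10^3 gigahertz = 3.41
  6.48 gigahertz → 6.48
  8.6 gigahertz → 8.6
Sum: 7.53 + 3.41 + 6.48 + 8.6 = 26.02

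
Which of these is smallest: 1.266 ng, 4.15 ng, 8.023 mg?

1.266 ng = 0.000000001266 g
4.15 ng = 0.00000000415 g
8.023 mg = 0.008023 g

1.266 ng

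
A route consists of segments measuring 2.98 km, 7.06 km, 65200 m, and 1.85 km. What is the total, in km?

In km:
  2.98 km → 2.98
  7.06 km → 7.06
  65200 m = 65200 × 10⁻³ km = 65.2
  1.85 km → 1.85
Sum: 2.98 + 7.06 + 65.2 + 1.85 = 77.09

77.09 km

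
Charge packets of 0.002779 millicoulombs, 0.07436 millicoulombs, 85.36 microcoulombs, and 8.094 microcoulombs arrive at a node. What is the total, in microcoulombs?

170.593 microcoulombs

In microcoulombs:
  0.002779 millicoulombs = 0.002779e3 microcoulombs = 2.779
  0.07436 millicoulombs = 0.07436e3 microcoulombs = 74.36
  85.36 microcoulombs → 85.36
  8.094 microcoulombs → 8.094
Sum: 2.779 + 74.36 + 85.36 + 8.094 = 170.593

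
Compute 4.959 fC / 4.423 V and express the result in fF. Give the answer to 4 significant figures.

(4.959 × 10⁻¹⁵) / (4.423) = 1.12118 × 10⁻¹⁵ F

1.121 fF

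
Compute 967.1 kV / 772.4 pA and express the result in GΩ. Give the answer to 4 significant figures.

1252000 GΩ

(967.1e3) / (772.4e-12) = 1.25207e15 Ω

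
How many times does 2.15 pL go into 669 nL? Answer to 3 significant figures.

311000

(669 × 10^-9) / (2.15 × 10^-12) = 311.2 × 10^3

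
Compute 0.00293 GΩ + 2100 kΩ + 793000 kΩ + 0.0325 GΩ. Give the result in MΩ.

In MΩ:
  0.00293 GΩ = 0.00293 × 10³ MΩ = 2.93
  2100 kΩ = 2100 × 10⁻³ MΩ = 2.1
  793000 kΩ = 793000 × 10⁻³ MΩ = 793
  0.0325 GΩ = 0.0325 × 10³ MΩ = 32.5
Sum: 2.93 + 2.1 + 793 + 32.5 = 830.53

830.53 MΩ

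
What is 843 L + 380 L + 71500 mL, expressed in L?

In L:
  843 L → 843
  380 L → 380
  71500 mL = 71500e-3 L = 71.5
Sum: 843 + 380 + 71.5 = 1294.5

1294.5 L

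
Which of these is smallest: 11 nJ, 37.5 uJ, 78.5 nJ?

11 nJ = 0.000000011 J
37.5 uJ = 0.0000375 J
78.5 nJ = 0.0000000785 J

11 nJ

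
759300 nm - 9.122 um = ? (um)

750.178 um

In um:
  759300 nm = 759300e-3 um = 759.3
  9.122 um → 9.122
Difference: 759.3 - 9.122 = 750.178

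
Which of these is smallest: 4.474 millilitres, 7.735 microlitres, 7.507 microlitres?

7.507 microlitres

4.474 millilitres = 0.004474 litres
7.735 microlitres = 0.000007735 litres
7.507 microlitres = 0.000007507 litres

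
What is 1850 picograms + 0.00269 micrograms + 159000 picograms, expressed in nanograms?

163.54 nanograms

In nanograms:
  1850 picograms = 1850 × 10⁻³ nanograms = 1.85
  0.00269 micrograms = 0.00269 × 10³ nanograms = 2.69
  159000 picograms = 159000 × 10⁻³ nanograms = 159
Sum: 1.85 + 2.69 + 159 = 163.54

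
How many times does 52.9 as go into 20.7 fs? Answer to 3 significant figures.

391

(20.7e-15) / (52.9e-18) = 0.3913e3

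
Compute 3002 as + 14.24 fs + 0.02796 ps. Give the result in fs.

In fs:
  3002 as = 3002 × 10^-3 fs = 3.002
  14.24 fs → 14.24
  0.02796 ps = 0.02796 × 10^3 fs = 27.96
Sum: 3.002 + 14.24 + 27.96 = 45.202

45.202 fs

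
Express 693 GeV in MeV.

giga = 10^9, mega = 10^6; factor is 10^3.
693 × 10^3 = 693000

693000 MeV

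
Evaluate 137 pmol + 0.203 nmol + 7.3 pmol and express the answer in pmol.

347.3 pmol

In pmol:
  137 pmol → 137
  0.203 nmol = 0.203 × 10^3 pmol = 203
  7.3 pmol → 7.3
Sum: 137 + 203 + 7.3 = 347.3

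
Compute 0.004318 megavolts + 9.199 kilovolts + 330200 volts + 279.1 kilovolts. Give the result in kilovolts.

622.817 kilovolts

In kilovolts:
  0.004318 megavolts = 0.004318e3 kilovolts = 4.318
  9.199 kilovolts → 9.199
  330200 volts = 330200e-3 kilovolts = 330.2
  279.1 kilovolts → 279.1
Sum: 4.318 + 9.199 + 330.2 + 279.1 = 622.817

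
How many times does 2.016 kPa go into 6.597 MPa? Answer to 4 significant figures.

(6.597e6) / (2.016e3) = 3.2723e3

3272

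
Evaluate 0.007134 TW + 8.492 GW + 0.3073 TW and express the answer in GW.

322.926 GW

In GW:
  0.007134 TW = 0.007134e3 GW = 7.134
  8.492 GW → 8.492
  0.3073 TW = 0.3073e3 GW = 307.3
Sum: 7.134 + 8.492 + 307.3 = 322.926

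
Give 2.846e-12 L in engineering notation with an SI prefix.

2.846 pL

= 2.846e-12 L; 1e-12 is pico.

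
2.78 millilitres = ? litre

milli = 1e-3, (no prefix) = 1e0; factor is 1e-3.
2.78 × 1e-3 = 0.00278

0.00278 litres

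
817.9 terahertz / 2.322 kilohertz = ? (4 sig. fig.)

352200000000

(817.9 × 10^12) / (2.322 × 10^3) = 352.24 × 10^9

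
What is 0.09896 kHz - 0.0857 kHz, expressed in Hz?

In Hz:
  0.09896 kHz = 0.09896e3 Hz = 98.96
  0.0857 kHz = 0.0857e3 Hz = 85.7
Difference: 98.96 - 85.7 = 13.26

13.26 Hz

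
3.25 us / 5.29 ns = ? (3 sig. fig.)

614

(3.25 × 10⁻⁶) / (5.29 × 10⁻⁹) = 0.6144 × 10³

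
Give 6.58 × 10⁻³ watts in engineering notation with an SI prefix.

6.58 milliwatts

= 6.58 × 10⁻³ watts; 10⁻³ is milli.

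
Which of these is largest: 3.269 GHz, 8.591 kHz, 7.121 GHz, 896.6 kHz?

3.269 GHz = 3269000000 Hz
8.591 kHz = 8591 Hz
7.121 GHz = 7121000000 Hz
896.6 kHz = 896600 Hz

7.121 GHz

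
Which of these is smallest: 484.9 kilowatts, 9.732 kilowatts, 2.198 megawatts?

484.9 kilowatts = 484900 watts
9.732 kilowatts = 9732 watts
2.198 megawatts = 2198000 watts

9.732 kilowatts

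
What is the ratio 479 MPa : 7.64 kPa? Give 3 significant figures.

62700

(479 × 10⁶) / (7.64 × 10³) = 62.7 × 10³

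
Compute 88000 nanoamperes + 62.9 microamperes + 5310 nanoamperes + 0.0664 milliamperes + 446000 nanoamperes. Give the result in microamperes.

In microamperes:
  88000 nanoamperes = 88000e-3 microamperes = 88
  62.9 microamperes → 62.9
  5310 nanoamperes = 5310e-3 microamperes = 5.31
  0.0664 milliamperes = 0.0664e3 microamperes = 66.4
  446000 nanoamperes = 446000e-3 microamperes = 446
Sum: 88 + 62.9 + 5.31 + 66.4 + 446 = 668.61

668.61 microamperes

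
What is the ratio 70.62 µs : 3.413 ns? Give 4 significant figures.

(70.62e-6) / (3.413e-9) = 20.691e3

20690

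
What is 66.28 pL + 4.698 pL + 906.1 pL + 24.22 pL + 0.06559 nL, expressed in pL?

1066.888 pL

In pL:
  66.28 pL → 66.28
  4.698 pL → 4.698
  906.1 pL → 906.1
  24.22 pL → 24.22
  0.06559 nL = 0.06559 × 10^3 pL = 65.59
Sum: 66.28 + 4.698 + 906.1 + 24.22 + 65.59 = 1066.888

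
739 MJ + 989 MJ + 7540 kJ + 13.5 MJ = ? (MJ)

1749.04 MJ

In MJ:
  739 MJ → 739
  989 MJ → 989
  7540 kJ = 7540 × 10⁻³ MJ = 7.54
  13.5 MJ → 13.5
Sum: 739 + 989 + 7.54 + 13.5 = 1749.04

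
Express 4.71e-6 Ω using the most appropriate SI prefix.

4.71 μΩ

= 4.71e-6 Ω; 1e-6 is micro.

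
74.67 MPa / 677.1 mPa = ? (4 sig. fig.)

110300000

(74.67 × 10^6) / (677.1 × 10^-3) = 0.11028 × 10^9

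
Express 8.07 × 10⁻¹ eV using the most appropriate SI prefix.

807 meV

= 807 × 10⁻³ eV; 10⁻³ is milli.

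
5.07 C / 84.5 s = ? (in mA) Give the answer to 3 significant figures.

(5.07) / (84.5) = 0.06 A

60.0 mA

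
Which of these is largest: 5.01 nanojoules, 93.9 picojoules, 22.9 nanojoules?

5.01 nanojoules = 0.00000000501 joules
93.9 picojoules = 0.0000000000939 joules
22.9 nanojoules = 0.0000000229 joules

22.9 nanojoules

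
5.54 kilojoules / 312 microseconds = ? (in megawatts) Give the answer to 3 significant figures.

(5.54 × 10³) / (312 × 10⁻⁶) = 0.017756 × 10⁹ W

17.8 megawatts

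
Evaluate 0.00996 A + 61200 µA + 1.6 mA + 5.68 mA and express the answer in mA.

78.44 mA

In mA:
  0.00996 A = 0.00996e3 mA = 9.96
  61200 µA = 61200e-3 mA = 61.2
  1.6 mA → 1.6
  5.68 mA → 5.68
Sum: 9.96 + 61.2 + 1.6 + 5.68 = 78.44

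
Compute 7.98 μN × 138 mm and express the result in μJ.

1.10124 μJ

7.98 × 10⁻⁶ × 138 × 10⁻³ = 1101.24 × 10⁻⁹ J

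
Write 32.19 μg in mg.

micro = 10^-6, milli = 10^-3; factor is 10^-3.
32.19 × 10^-3 = 0.03219

0.03219 mg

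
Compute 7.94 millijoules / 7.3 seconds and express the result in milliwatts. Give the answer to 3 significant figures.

(7.94 × 10^-3) / (7.3) = 1.0877 × 10^-3 W

1.09 milliwatts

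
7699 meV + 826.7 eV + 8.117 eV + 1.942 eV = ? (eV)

In eV:
  7699 meV = 7699 × 10^-3 eV = 7.699
  826.7 eV → 826.7
  8.117 eV → 8.117
  1.942 eV → 1.942
Sum: 7.699 + 826.7 + 8.117 + 1.942 = 844.458

844.458 eV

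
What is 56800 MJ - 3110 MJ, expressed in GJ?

53.69 GJ

In GJ:
  56800 MJ = 56800 × 10⁻³ GJ = 56.8
  3110 MJ = 3110 × 10⁻³ GJ = 3.11
Difference: 56.8 - 3.11 = 53.69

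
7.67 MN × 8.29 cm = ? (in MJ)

7.67e6 × 8.29e-2 = 63.5843e4 J

0.635843 MJ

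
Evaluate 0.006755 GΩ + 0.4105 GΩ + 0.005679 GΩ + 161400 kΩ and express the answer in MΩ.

584.334 MΩ

In MΩ:
  0.006755 GΩ = 0.006755 × 10^3 MΩ = 6.755
  0.4105 GΩ = 0.4105 × 10^3 MΩ = 410.5
  0.005679 GΩ = 0.005679 × 10^3 MΩ = 5.679
  161400 kΩ = 161400 × 10^-3 MΩ = 161.4
Sum: 6.755 + 410.5 + 5.679 + 161.4 = 584.334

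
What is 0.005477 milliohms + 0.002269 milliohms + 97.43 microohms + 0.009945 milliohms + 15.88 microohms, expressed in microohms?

131.001 microohms

In microohms:
  0.005477 milliohms = 0.005477 × 10^3 microohms = 5.477
  0.002269 milliohms = 0.002269 × 10^3 microohms = 2.269
  97.43 microohms → 97.43
  0.009945 milliohms = 0.009945 × 10^3 microohms = 9.945
  15.88 microohms → 15.88
Sum: 5.477 + 2.269 + 97.43 + 9.945 + 15.88 = 131.001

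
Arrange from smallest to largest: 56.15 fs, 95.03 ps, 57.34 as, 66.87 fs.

57.34 as < 56.15 fs < 66.87 fs < 95.03 ps

56.15 fs = 0.00000000000005615 s
95.03 ps = 0.00000000009503 s
57.34 as = 0.00000000000000005734 s
66.87 fs = 0.00000000000006687 s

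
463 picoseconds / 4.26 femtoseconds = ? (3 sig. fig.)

109000

(463e-12) / (4.26e-15) = 108.7e3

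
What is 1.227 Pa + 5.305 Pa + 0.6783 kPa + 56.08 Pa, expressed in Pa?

In Pa:
  1.227 Pa → 1.227
  5.305 Pa → 5.305
  0.6783 kPa = 0.6783 × 10^3 Pa = 678.3
  56.08 Pa → 56.08
Sum: 1.227 + 5.305 + 678.3 + 56.08 = 740.912

740.912 Pa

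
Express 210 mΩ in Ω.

0.21 Ω

milli = 10^-3, (no prefix) = 10^0; factor is 10^-3.
210 × 10^-3 = 0.21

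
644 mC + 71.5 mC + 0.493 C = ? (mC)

In mC:
  644 mC → 644
  71.5 mC → 71.5
  0.493 C = 0.493 × 10³ mC = 493
Sum: 644 + 71.5 + 493 = 1208.5

1208.5 mC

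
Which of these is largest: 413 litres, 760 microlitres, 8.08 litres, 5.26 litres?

413 litres

413 litres = 413 litres
760 microlitres = 0.00076 litres
8.08 litres = 8.08 litres
5.26 litres = 5.26 litres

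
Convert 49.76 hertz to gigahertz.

(no prefix) = 1e0, giga = 1e9; factor is 1e-9.
49.76 × 1e-9 = 0.00000004976

0.00000004976 gigahertz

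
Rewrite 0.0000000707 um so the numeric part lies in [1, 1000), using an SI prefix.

70.7 fm

= 70.7 × 10^-15 m; 10^-15 is femto.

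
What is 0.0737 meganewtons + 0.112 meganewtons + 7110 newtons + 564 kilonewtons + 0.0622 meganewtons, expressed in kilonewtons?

819.01 kilonewtons

In kilonewtons:
  0.0737 meganewtons = 0.0737 × 10^3 kilonewtons = 73.7
  0.112 meganewtons = 0.112 × 10^3 kilonewtons = 112
  7110 newtons = 7110 × 10^-3 kilonewtons = 7.11
  564 kilonewtons → 564
  0.0622 meganewtons = 0.0622 × 10^3 kilonewtons = 62.2
Sum: 73.7 + 112 + 7.11 + 564 + 62.2 = 819.01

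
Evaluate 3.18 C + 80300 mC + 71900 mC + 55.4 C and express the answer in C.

210.78 C

In C:
  3.18 C → 3.18
  80300 mC = 80300 × 10^-3 C = 80.3
  71900 mC = 71900 × 10^-3 C = 71.9
  55.4 C → 55.4
Sum: 3.18 + 80.3 + 71.9 + 55.4 = 210.78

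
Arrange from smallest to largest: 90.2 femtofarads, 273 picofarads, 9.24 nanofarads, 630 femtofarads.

90.2 femtofarads = 0.0000000000000902 farads
273 picofarads = 0.000000000273 farads
9.24 nanofarads = 0.00000000924 farads
630 femtofarads = 0.00000000000063 farads

90.2 femtofarads < 630 femtofarads < 273 picofarads < 9.24 nanofarads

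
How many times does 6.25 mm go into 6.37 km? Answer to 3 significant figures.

1020000

(6.37 × 10^3) / (6.25 × 10^-3) = 1.019 × 10^6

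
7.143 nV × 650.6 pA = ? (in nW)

0.0000000046472358 nW

7.143e-9 × 650.6e-12 = 4647.2358e-21 W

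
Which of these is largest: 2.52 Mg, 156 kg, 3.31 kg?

2.52 Mg = 2520000 g
156 kg = 156000 g
3.31 kg = 3310 g

2.52 Mg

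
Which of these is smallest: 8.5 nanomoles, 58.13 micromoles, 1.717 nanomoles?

8.5 nanomoles = 0.0000000085 moles
58.13 micromoles = 0.00005813 moles
1.717 nanomoles = 0.000000001717 moles

1.717 nanomoles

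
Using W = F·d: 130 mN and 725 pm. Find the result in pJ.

94.25 pJ

130e-3 × 725e-12 = 94250e-15 J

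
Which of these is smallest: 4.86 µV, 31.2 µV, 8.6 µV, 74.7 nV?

74.7 nV

4.86 µV = 0.00000486 V
31.2 µV = 0.0000312 V
8.6 µV = 0.0000086 V
74.7 nV = 0.0000000747 V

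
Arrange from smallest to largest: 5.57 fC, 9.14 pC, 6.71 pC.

5.57 fC < 6.71 pC < 9.14 pC

5.57 fC = 0.00000000000000557 C
9.14 pC = 0.00000000000914 C
6.71 pC = 0.00000000000671 C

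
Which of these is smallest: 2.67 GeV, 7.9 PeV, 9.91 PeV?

2.67 GeV = 2670000000 eV
7.9 PeV = 7900000000000000 eV
9.91 PeV = 9910000000000000 eV

2.67 GeV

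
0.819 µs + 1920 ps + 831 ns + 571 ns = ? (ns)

2222.92 ns

In ns:
  0.819 µs = 0.819 × 10^3 ns = 819
  1920 ps = 1920 × 10^-3 ns = 1.92
  831 ns → 831
  571 ns → 571
Sum: 819 + 1.92 + 831 + 571 = 2222.92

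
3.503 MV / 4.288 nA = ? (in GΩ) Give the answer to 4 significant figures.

816900 GΩ

(3.503e6) / (4.288e-9) = 0.816931e15 Ω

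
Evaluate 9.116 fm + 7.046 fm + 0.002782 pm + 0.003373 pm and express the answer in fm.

22.317 fm

In fm:
  9.116 fm → 9.116
  7.046 fm → 7.046
  0.002782 pm = 0.002782 × 10³ fm = 2.782
  0.003373 pm = 0.003373 × 10³ fm = 3.373
Sum: 9.116 + 7.046 + 2.782 + 3.373 = 22.317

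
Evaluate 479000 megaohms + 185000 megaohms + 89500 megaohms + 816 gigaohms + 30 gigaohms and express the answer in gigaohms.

1599.5 gigaohms

In gigaohms:
  479000 megaohms = 479000e-3 gigaohms = 479
  185000 megaohms = 185000e-3 gigaohms = 185
  89500 megaohms = 89500e-3 gigaohms = 89.5
  816 gigaohms → 816
  30 gigaohms → 30
Sum: 479 + 185 + 89.5 + 816 + 30 = 1599.5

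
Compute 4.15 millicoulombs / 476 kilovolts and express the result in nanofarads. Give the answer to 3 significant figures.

(4.15 × 10^-3) / (476 × 10^3) = 0.0087185 × 10^-6 F

8.72 nanofarads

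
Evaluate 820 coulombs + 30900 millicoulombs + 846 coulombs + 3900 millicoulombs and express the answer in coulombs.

1700.8 coulombs

In coulombs:
  820 coulombs → 820
  30900 millicoulombs = 30900 × 10^-3 coulombs = 30.9
  846 coulombs → 846
  3900 millicoulombs = 3900 × 10^-3 coulombs = 3.9
Sum: 820 + 30.9 + 846 + 3.9 = 1700.8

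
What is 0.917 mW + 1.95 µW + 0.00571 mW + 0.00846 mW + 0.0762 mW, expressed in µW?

In µW:
  0.917 mW = 0.917 × 10³ µW = 917
  1.95 µW → 1.95
  0.00571 mW = 0.00571 × 10³ µW = 5.71
  0.00846 mW = 0.00846 × 10³ µW = 8.46
  0.0762 mW = 0.0762 × 10³ µW = 76.2
Sum: 917 + 1.95 + 5.71 + 8.46 + 76.2 = 1009.32

1009.32 µW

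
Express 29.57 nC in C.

0.00000002957 C

nano = 10^-9, (no prefix) = 10^0; factor is 10^-9.
29.57 × 10^-9 = 0.00000002957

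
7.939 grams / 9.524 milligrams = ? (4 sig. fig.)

(7.939) / (9.524e-3) = 0.83358e3

833.6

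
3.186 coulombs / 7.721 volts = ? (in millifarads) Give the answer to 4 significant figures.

412.6 millifarads

(3.186) / (7.721) = 0.412641 F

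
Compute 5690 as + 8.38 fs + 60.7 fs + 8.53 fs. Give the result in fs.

83.3 fs

In fs:
  5690 as = 5690 × 10^-3 fs = 5.69
  8.38 fs → 8.38
  60.7 fs → 60.7
  8.53 fs → 8.53
Sum: 5.69 + 8.38 + 60.7 + 8.53 = 83.3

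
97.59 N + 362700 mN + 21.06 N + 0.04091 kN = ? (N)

In N:
  97.59 N → 97.59
  362700 mN = 362700e-3 N = 362.7
  21.06 N → 21.06
  0.04091 kN = 0.04091e3 N = 40.91
Sum: 97.59 + 362.7 + 21.06 + 40.91 = 522.26

522.26 N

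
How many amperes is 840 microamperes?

micro = 10⁻⁶, (no prefix) = 10⁰; factor is 10⁻⁶.
840 × 10⁻⁶ = 0.00084

0.00084 amperes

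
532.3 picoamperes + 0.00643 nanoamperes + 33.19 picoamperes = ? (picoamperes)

In picoamperes:
  532.3 picoamperes → 532.3
  0.00643 nanoamperes = 0.00643e3 picoamperes = 6.43
  33.19 picoamperes → 33.19
Sum: 532.3 + 6.43 + 33.19 = 571.92

571.92 picoamperes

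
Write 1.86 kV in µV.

kilo = 10^3, micro = 10^-6; factor is 10^9.
1.86 × 10^9 = 1860000000

1860000000 µV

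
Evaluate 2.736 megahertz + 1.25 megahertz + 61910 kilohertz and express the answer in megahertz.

65.896 megahertz

In megahertz:
  2.736 megahertz → 2.736
  1.25 megahertz → 1.25
  61910 kilohertz = 61910 × 10⁻³ megahertz = 61.91
Sum: 2.736 + 1.25 + 61.91 = 65.896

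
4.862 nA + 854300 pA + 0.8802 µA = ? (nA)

In nA:
  4.862 nA → 4.862
  854300 pA = 854300 × 10⁻³ nA = 854.3
  0.8802 µA = 0.8802 × 10³ nA = 880.2
Sum: 4.862 + 854.3 + 880.2 = 1739.362

1739.362 nA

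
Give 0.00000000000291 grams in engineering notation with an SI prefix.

= 2.91e-12 grams; 1e-12 is pico.

2.91 picograms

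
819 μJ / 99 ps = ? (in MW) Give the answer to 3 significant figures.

8.27 MW

(819e-6) / (99e-12) = 8.2727e6 W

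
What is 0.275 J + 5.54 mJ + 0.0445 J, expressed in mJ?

In mJ:
  0.275 J = 0.275 × 10^3 mJ = 275
  5.54 mJ → 5.54
  0.0445 J = 0.0445 × 10^3 mJ = 44.5
Sum: 275 + 5.54 + 44.5 = 325.04

325.04 mJ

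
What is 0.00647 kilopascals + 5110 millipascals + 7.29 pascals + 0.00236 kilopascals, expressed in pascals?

21.23 pascals

In pascals:
  0.00647 kilopascals = 0.00647 × 10^3 pascals = 6.47
  5110 millipascals = 5110 × 10^-3 pascals = 5.11
  7.29 pascals → 7.29
  0.00236 kilopascals = 0.00236 × 10^3 pascals = 2.36
Sum: 6.47 + 5.11 + 7.29 + 2.36 = 21.23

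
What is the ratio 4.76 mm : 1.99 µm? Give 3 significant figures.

2390

(4.76 × 10⁻³) / (1.99 × 10⁻⁶) = 2.392 × 10³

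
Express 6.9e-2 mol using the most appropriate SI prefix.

= 69e-3 mol; 1e-3 is milli.

69 mmol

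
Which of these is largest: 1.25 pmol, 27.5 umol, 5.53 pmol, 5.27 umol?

1.25 pmol = 0.00000000000125 mol
27.5 umol = 0.0000275 mol
5.53 pmol = 0.00000000000553 mol
5.27 umol = 0.00000527 mol

27.5 umol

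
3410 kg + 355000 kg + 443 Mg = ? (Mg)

In Mg:
  3410 kg = 3410e-3 Mg = 3.41
  355000 kg = 355000e-3 Mg = 355
  443 Mg → 443
Sum: 3.41 + 355 + 443 = 801.41

801.41 Mg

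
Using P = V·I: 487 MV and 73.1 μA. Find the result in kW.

487 × 10⁶ × 73.1 × 10⁻⁶ = 35599.7 W

35.5997 kW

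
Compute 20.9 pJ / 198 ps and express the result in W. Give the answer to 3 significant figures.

0.106 W

(20.9 × 10^-12) / (198 × 10^-12) = 0.10556 W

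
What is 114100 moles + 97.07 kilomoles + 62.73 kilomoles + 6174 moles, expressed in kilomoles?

In kilomoles:
  114100 moles = 114100e-3 kilomoles = 114.1
  97.07 kilomoles → 97.07
  62.73 kilomoles → 62.73
  6174 moles = 6174e-3 kilomoles = 6.174
Sum: 114.1 + 97.07 + 62.73 + 6.174 = 280.074

280.074 kilomoles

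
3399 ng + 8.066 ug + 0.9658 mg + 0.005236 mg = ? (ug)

In ug:
  3399 ng = 3399 × 10^-3 ug = 3.399
  8.066 ug → 8.066
  0.9658 mg = 0.9658 × 10^3 ug = 965.8
  0.005236 mg = 0.005236 × 10^3 ug = 5.236
Sum: 3.399 + 8.066 + 965.8 + 5.236 = 982.501

982.501 ug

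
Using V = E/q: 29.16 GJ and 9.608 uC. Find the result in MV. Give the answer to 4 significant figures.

3035000000 MV

(29.16 × 10^9) / (9.608 × 10^-6) = 3.03497 × 10^15 V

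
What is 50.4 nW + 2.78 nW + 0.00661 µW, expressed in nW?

59.79 nW

In nW:
  50.4 nW → 50.4
  2.78 nW → 2.78
  0.00661 µW = 0.00661 × 10^3 nW = 6.61
Sum: 50.4 + 2.78 + 6.61 = 59.79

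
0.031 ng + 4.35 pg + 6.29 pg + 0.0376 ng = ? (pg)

In pg:
  0.031 ng = 0.031 × 10^3 pg = 31
  4.35 pg → 4.35
  6.29 pg → 6.29
  0.0376 ng = 0.0376 × 10^3 pg = 37.6
Sum: 31 + 4.35 + 6.29 + 37.6 = 79.24

79.24 pg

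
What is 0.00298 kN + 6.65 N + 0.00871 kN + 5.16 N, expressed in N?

In N:
  0.00298 kN = 0.00298 × 10^3 N = 2.98
  6.65 N → 6.65
  0.00871 kN = 0.00871 × 10^3 N = 8.71
  5.16 N → 5.16
Sum: 2.98 + 6.65 + 8.71 + 5.16 = 23.5

23.5 N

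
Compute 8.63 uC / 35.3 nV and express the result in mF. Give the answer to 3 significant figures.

244000 mF

(8.63 × 10^-6) / (35.3 × 10^-9) = 0.24448 × 10^3 F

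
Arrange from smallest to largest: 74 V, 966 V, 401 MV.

74 V < 966 V < 401 MV

74 V = 74 V
966 V = 966 V
401 MV = 401000000 V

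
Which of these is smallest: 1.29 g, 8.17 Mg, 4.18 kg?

1.29 g

1.29 g = 1.29 g
8.17 Mg = 8170000 g
4.18 kg = 4180 g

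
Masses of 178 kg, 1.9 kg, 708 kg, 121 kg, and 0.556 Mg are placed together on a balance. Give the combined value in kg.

1564.9 kg

In kg:
  178 kg → 178
  1.9 kg → 1.9
  708 kg → 708
  121 kg → 121
  0.556 Mg = 0.556 × 10³ kg = 556
Sum: 178 + 1.9 + 708 + 121 + 556 = 1564.9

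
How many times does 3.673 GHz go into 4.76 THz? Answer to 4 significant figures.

(4.76 × 10^12) / (3.673 × 10^9) = 1.2959 × 10^3

1296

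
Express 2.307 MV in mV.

mega = 10^6, milli = 10^-3; factor is 10^9.
2.307 × 10^9 = 2307000000

2307000000 mV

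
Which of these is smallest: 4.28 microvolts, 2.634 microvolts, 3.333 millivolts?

2.634 microvolts

4.28 microvolts = 0.00000428 volts
2.634 microvolts = 0.000002634 volts
3.333 millivolts = 0.003333 volts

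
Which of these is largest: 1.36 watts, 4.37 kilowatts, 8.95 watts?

4.37 kilowatts

1.36 watts = 1.36 watts
4.37 kilowatts = 4370 watts
8.95 watts = 8.95 watts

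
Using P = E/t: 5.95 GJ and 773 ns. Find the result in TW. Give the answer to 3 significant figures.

(5.95 × 10⁹) / (773 × 10⁻⁹) = 0.0076973 × 10¹⁸ W

7700 TW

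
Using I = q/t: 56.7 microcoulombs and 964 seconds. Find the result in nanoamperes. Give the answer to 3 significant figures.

(56.7 × 10⁻⁶) / (964) = 0.058817 × 10⁻⁶ A

58.8 nanoamperes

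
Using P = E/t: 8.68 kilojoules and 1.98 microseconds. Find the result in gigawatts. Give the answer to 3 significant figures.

(8.68e3) / (1.98e-6) = 4.3838e9 W

4.38 gigawatts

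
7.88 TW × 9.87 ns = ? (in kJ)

7.88 × 10¹² × 9.87 × 10⁻⁹ = 77.7756 × 10³ J

77.7756 kJ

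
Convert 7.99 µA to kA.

0.00000000799 kA

micro = 10^-6, kilo = 10^3; factor is 10^-9.
7.99 × 10^-9 = 0.00000000799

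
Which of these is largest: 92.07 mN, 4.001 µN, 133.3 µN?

92.07 mN = 0.09207 N
4.001 µN = 0.000004001 N
133.3 µN = 0.0001333 N

92.07 mN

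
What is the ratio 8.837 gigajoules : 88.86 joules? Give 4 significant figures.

(8.837 × 10^9) / (88.86) = 0.099449 × 10^9

99450000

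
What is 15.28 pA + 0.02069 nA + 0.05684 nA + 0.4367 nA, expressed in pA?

529.51 pA

In pA:
  15.28 pA → 15.28
  0.02069 nA = 0.02069e3 pA = 20.69
  0.05684 nA = 0.05684e3 pA = 56.84
  0.4367 nA = 0.4367e3 pA = 436.7
Sum: 15.28 + 20.69 + 56.84 + 436.7 = 529.51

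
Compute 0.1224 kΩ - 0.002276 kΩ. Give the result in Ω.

120.124 Ω

In Ω:
  0.1224 kΩ = 0.1224e3 Ω = 122.4
  0.002276 kΩ = 0.002276e3 Ω = 2.276
Difference: 122.4 - 2.276 = 120.124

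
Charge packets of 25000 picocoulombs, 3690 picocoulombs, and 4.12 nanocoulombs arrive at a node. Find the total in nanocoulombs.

In nanocoulombs:
  25000 picocoulombs = 25000 × 10⁻³ nanocoulombs = 25
  3690 picocoulombs = 3690 × 10⁻³ nanocoulombs = 3.69
  4.12 nanocoulombs → 4.12
Sum: 25 + 3.69 + 4.12 = 32.81

32.81 nanocoulombs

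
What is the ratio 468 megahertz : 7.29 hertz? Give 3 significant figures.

64200000

(468 × 10^6) / (7.29) = 64.2 × 10^6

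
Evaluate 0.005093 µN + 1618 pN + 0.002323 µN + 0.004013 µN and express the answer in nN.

13.047 nN

In nN:
  0.005093 µN = 0.005093 × 10³ nN = 5.093
  1618 pN = 1618 × 10⁻³ nN = 1.618
  0.002323 µN = 0.002323 × 10³ nN = 2.323
  0.004013 µN = 0.004013 × 10³ nN = 4.013
Sum: 5.093 + 1.618 + 2.323 + 4.013 = 13.047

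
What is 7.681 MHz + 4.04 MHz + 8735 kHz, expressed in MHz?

20.456 MHz

In MHz:
  7.681 MHz → 7.681
  4.04 MHz → 4.04
  8735 kHz = 8735e-3 MHz = 8.735
Sum: 7.681 + 4.04 + 8.735 = 20.456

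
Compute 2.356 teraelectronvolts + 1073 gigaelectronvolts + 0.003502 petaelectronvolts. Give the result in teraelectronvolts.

6.931 teraelectronvolts

In teraelectronvolts:
  2.356 teraelectronvolts → 2.356
  1073 gigaelectronvolts = 1073e-3 teraelectronvolts = 1.073
  0.003502 petaelectronvolts = 0.003502e3 teraelectronvolts = 3.502
Sum: 2.356 + 1.073 + 3.502 = 6.931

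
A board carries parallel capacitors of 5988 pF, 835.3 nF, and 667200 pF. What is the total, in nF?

In nF:
  5988 pF = 5988 × 10^-3 nF = 5.988
  835.3 nF → 835.3
  667200 pF = 667200 × 10^-3 nF = 667.2
Sum: 5.988 + 835.3 + 667.2 = 1508.488

1508.488 nF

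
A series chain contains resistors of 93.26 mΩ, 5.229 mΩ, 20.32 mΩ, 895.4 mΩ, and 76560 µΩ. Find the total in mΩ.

In mΩ:
  93.26 mΩ → 93.26
  5.229 mΩ → 5.229
  20.32 mΩ → 20.32
  895.4 mΩ → 895.4
  76560 µΩ = 76560 × 10^-3 mΩ = 76.56
Sum: 93.26 + 5.229 + 20.32 + 895.4 + 76.56 = 1090.769

1090.769 mΩ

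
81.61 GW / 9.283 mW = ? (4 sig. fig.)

(81.61e9) / (9.283e-3) = 8.7913e12

8791000000000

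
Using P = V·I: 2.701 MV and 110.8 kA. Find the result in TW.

0.2992708 TW

2.701e6 × 110.8e3 = 299.2708e9 W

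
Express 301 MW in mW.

mega = 10⁶, milli = 10⁻³; factor is 10⁹.
301 × 10⁹ = 301000000000

301000000000 mW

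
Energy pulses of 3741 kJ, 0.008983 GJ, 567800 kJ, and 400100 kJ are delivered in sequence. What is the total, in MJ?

In MJ:
  3741 kJ = 3741 × 10⁻³ MJ = 3.741
  0.008983 GJ = 0.008983 × 10³ MJ = 8.983
  567800 kJ = 567800 × 10⁻³ MJ = 567.8
  400100 kJ = 400100 × 10⁻³ MJ = 400.1
Sum: 3.741 + 8.983 + 567.8 + 400.1 = 980.624

980.624 MJ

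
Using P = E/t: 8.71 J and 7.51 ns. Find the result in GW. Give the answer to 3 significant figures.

1.16 GW

(8.71) / (7.51 × 10^-9) = 1.1598 × 10^9 W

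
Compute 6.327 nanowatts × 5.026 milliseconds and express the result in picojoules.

31.799502 picojoules

6.327 × 10⁻⁹ × 5.026 × 10⁻³ = 31.799502 × 10⁻¹² J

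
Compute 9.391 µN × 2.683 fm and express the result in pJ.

0.000000025196053 pJ

9.391e-6 × 2.683e-15 = 25.196053e-21 J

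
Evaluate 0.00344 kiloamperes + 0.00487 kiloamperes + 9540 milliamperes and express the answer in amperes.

In amperes:
  0.00344 kiloamperes = 0.00344 × 10³ amperes = 3.44
  0.00487 kiloamperes = 0.00487 × 10³ amperes = 4.87
  9540 milliamperes = 9540 × 10⁻³ amperes = 9.54
Sum: 3.44 + 4.87 + 9.54 = 17.85

17.85 amperes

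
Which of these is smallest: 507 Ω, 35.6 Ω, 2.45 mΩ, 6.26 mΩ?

507 Ω = 507 Ω
35.6 Ω = 35.6 Ω
2.45 mΩ = 0.00245 Ω
6.26 mΩ = 0.00626 Ω

2.45 mΩ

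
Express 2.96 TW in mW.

tera = 1e12, milli = 1e-3; factor is 1e15.
2.96 × 1e15 = 2960000000000000

2960000000000000 mW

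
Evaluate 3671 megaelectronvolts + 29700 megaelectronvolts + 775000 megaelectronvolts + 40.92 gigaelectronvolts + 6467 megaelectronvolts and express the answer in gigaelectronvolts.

In gigaelectronvolts:
  3671 megaelectronvolts = 3671e-3 gigaelectronvolts = 3.671
  29700 megaelectronvolts = 29700e-3 gigaelectronvolts = 29.7
  775000 megaelectronvolts = 775000e-3 gigaelectronvolts = 775
  40.92 gigaelectronvolts → 40.92
  6467 megaelectronvolts = 6467e-3 gigaelectronvolts = 6.467
Sum: 3.671 + 29.7 + 775 + 40.92 + 6.467 = 855.758

855.758 gigaelectronvolts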